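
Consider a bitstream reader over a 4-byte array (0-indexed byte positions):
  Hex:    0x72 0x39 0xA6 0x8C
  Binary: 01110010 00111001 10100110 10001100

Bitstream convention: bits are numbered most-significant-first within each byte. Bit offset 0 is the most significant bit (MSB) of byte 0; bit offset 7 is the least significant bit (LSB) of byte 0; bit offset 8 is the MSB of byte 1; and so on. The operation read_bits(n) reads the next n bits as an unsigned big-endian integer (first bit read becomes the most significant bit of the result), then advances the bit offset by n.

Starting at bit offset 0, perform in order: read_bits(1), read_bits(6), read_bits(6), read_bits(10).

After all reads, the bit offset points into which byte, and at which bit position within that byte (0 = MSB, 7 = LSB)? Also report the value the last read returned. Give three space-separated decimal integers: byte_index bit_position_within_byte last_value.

Answer: 2 7 211

Derivation:
Read 1: bits[0:1] width=1 -> value=0 (bin 0); offset now 1 = byte 0 bit 1; 31 bits remain
Read 2: bits[1:7] width=6 -> value=57 (bin 111001); offset now 7 = byte 0 bit 7; 25 bits remain
Read 3: bits[7:13] width=6 -> value=7 (bin 000111); offset now 13 = byte 1 bit 5; 19 bits remain
Read 4: bits[13:23] width=10 -> value=211 (bin 0011010011); offset now 23 = byte 2 bit 7; 9 bits remain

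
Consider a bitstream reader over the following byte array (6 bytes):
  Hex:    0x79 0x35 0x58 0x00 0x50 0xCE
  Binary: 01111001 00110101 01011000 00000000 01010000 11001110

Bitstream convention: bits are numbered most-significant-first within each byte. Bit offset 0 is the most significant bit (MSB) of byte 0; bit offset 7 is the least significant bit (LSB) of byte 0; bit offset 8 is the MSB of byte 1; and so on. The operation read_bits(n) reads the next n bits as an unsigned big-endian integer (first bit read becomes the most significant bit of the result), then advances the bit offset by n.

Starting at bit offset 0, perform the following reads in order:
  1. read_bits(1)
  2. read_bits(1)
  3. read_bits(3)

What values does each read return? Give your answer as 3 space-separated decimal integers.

Read 1: bits[0:1] width=1 -> value=0 (bin 0); offset now 1 = byte 0 bit 1; 47 bits remain
Read 2: bits[1:2] width=1 -> value=1 (bin 1); offset now 2 = byte 0 bit 2; 46 bits remain
Read 3: bits[2:5] width=3 -> value=7 (bin 111); offset now 5 = byte 0 bit 5; 43 bits remain

Answer: 0 1 7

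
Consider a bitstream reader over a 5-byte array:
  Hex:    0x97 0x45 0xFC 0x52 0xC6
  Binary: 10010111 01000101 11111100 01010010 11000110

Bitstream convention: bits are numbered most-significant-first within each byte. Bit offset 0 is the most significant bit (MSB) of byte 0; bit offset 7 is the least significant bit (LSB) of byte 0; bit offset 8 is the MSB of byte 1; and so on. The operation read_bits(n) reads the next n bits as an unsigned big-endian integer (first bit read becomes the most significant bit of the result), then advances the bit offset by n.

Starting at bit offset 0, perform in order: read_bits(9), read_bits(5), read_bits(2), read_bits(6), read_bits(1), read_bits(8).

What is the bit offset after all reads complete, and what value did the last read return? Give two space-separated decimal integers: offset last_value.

Read 1: bits[0:9] width=9 -> value=302 (bin 100101110); offset now 9 = byte 1 bit 1; 31 bits remain
Read 2: bits[9:14] width=5 -> value=17 (bin 10001); offset now 14 = byte 1 bit 6; 26 bits remain
Read 3: bits[14:16] width=2 -> value=1 (bin 01); offset now 16 = byte 2 bit 0; 24 bits remain
Read 4: bits[16:22] width=6 -> value=63 (bin 111111); offset now 22 = byte 2 bit 6; 18 bits remain
Read 5: bits[22:23] width=1 -> value=0 (bin 0); offset now 23 = byte 2 bit 7; 17 bits remain
Read 6: bits[23:31] width=8 -> value=41 (bin 00101001); offset now 31 = byte 3 bit 7; 9 bits remain

Answer: 31 41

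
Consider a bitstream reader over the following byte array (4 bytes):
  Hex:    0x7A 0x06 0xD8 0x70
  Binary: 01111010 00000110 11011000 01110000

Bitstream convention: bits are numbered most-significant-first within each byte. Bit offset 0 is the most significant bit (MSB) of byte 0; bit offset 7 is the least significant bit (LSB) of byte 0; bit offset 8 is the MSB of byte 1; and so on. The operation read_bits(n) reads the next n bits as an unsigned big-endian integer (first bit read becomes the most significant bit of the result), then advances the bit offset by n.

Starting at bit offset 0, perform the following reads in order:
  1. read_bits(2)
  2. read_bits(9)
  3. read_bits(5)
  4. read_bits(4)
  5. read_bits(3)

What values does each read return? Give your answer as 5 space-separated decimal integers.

Answer: 1 464 6 13 4

Derivation:
Read 1: bits[0:2] width=2 -> value=1 (bin 01); offset now 2 = byte 0 bit 2; 30 bits remain
Read 2: bits[2:11] width=9 -> value=464 (bin 111010000); offset now 11 = byte 1 bit 3; 21 bits remain
Read 3: bits[11:16] width=5 -> value=6 (bin 00110); offset now 16 = byte 2 bit 0; 16 bits remain
Read 4: bits[16:20] width=4 -> value=13 (bin 1101); offset now 20 = byte 2 bit 4; 12 bits remain
Read 5: bits[20:23] width=3 -> value=4 (bin 100); offset now 23 = byte 2 bit 7; 9 bits remain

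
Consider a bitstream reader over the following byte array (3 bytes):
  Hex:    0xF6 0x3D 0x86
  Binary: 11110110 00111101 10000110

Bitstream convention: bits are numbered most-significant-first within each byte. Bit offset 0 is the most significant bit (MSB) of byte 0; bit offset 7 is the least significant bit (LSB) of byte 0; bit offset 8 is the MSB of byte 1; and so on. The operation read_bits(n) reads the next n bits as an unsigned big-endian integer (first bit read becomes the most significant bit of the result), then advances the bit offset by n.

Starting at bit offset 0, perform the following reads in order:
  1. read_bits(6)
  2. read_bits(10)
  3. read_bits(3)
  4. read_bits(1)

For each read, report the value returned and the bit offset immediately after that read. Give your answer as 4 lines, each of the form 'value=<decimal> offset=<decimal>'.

Answer: value=61 offset=6
value=573 offset=16
value=4 offset=19
value=0 offset=20

Derivation:
Read 1: bits[0:6] width=6 -> value=61 (bin 111101); offset now 6 = byte 0 bit 6; 18 bits remain
Read 2: bits[6:16] width=10 -> value=573 (bin 1000111101); offset now 16 = byte 2 bit 0; 8 bits remain
Read 3: bits[16:19] width=3 -> value=4 (bin 100); offset now 19 = byte 2 bit 3; 5 bits remain
Read 4: bits[19:20] width=1 -> value=0 (bin 0); offset now 20 = byte 2 bit 4; 4 bits remain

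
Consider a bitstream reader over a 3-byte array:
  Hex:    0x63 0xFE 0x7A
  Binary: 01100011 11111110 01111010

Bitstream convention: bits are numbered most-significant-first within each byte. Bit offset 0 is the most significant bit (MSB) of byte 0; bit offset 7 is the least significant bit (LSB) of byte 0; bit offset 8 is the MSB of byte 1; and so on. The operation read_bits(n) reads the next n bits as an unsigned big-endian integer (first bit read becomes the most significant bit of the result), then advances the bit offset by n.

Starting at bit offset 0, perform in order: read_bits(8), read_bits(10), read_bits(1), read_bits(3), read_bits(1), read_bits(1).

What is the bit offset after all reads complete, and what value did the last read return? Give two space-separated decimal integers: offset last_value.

Read 1: bits[0:8] width=8 -> value=99 (bin 01100011); offset now 8 = byte 1 bit 0; 16 bits remain
Read 2: bits[8:18] width=10 -> value=1017 (bin 1111111001); offset now 18 = byte 2 bit 2; 6 bits remain
Read 3: bits[18:19] width=1 -> value=1 (bin 1); offset now 19 = byte 2 bit 3; 5 bits remain
Read 4: bits[19:22] width=3 -> value=6 (bin 110); offset now 22 = byte 2 bit 6; 2 bits remain
Read 5: bits[22:23] width=1 -> value=1 (bin 1); offset now 23 = byte 2 bit 7; 1 bits remain
Read 6: bits[23:24] width=1 -> value=0 (bin 0); offset now 24 = byte 3 bit 0; 0 bits remain

Answer: 24 0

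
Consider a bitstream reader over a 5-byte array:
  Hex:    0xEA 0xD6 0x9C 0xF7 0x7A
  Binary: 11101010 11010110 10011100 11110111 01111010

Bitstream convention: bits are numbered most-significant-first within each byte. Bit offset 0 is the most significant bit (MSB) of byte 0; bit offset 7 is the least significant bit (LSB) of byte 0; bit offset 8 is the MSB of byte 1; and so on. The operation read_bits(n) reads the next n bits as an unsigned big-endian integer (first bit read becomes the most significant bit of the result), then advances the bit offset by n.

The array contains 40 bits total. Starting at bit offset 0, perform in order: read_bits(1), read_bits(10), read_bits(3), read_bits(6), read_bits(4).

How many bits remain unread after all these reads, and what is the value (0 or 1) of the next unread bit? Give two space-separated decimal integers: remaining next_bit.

Read 1: bits[0:1] width=1 -> value=1 (bin 1); offset now 1 = byte 0 bit 1; 39 bits remain
Read 2: bits[1:11] width=10 -> value=854 (bin 1101010110); offset now 11 = byte 1 bit 3; 29 bits remain
Read 3: bits[11:14] width=3 -> value=5 (bin 101); offset now 14 = byte 1 bit 6; 26 bits remain
Read 4: bits[14:20] width=6 -> value=41 (bin 101001); offset now 20 = byte 2 bit 4; 20 bits remain
Read 5: bits[20:24] width=4 -> value=12 (bin 1100); offset now 24 = byte 3 bit 0; 16 bits remain

Answer: 16 1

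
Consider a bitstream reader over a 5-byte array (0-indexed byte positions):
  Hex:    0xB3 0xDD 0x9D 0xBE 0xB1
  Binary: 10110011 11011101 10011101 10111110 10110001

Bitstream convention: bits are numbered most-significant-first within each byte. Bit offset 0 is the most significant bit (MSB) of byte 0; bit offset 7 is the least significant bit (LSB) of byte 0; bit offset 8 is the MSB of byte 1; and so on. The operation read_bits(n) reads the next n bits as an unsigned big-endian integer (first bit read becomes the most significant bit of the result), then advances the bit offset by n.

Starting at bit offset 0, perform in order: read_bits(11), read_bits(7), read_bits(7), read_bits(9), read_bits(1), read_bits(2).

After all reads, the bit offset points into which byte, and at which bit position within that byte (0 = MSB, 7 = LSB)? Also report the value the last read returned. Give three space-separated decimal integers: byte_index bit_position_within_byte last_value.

Read 1: bits[0:11] width=11 -> value=1438 (bin 10110011110); offset now 11 = byte 1 bit 3; 29 bits remain
Read 2: bits[11:18] width=7 -> value=118 (bin 1110110); offset now 18 = byte 2 bit 2; 22 bits remain
Read 3: bits[18:25] width=7 -> value=59 (bin 0111011); offset now 25 = byte 3 bit 1; 15 bits remain
Read 4: bits[25:34] width=9 -> value=250 (bin 011111010); offset now 34 = byte 4 bit 2; 6 bits remain
Read 5: bits[34:35] width=1 -> value=1 (bin 1); offset now 35 = byte 4 bit 3; 5 bits remain
Read 6: bits[35:37] width=2 -> value=2 (bin 10); offset now 37 = byte 4 bit 5; 3 bits remain

Answer: 4 5 2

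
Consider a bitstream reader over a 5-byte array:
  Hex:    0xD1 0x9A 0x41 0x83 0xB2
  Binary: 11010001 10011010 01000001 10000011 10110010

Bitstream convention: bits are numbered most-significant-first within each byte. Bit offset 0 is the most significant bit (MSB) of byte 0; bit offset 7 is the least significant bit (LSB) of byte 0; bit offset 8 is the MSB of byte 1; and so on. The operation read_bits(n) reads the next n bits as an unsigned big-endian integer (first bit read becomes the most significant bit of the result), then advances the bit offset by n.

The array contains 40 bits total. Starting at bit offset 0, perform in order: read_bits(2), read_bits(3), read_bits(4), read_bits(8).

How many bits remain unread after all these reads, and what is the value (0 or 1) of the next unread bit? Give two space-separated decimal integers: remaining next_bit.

Read 1: bits[0:2] width=2 -> value=3 (bin 11); offset now 2 = byte 0 bit 2; 38 bits remain
Read 2: bits[2:5] width=3 -> value=2 (bin 010); offset now 5 = byte 0 bit 5; 35 bits remain
Read 3: bits[5:9] width=4 -> value=3 (bin 0011); offset now 9 = byte 1 bit 1; 31 bits remain
Read 4: bits[9:17] width=8 -> value=52 (bin 00110100); offset now 17 = byte 2 bit 1; 23 bits remain

Answer: 23 1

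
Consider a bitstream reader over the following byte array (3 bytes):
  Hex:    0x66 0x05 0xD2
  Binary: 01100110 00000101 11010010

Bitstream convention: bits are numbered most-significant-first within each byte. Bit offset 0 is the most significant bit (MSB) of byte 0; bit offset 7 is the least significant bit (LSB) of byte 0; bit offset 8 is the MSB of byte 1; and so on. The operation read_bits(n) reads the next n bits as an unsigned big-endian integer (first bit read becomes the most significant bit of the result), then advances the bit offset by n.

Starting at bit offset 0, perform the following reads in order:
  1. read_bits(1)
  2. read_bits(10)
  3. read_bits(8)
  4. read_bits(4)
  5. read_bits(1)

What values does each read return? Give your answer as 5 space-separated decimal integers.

Read 1: bits[0:1] width=1 -> value=0 (bin 0); offset now 1 = byte 0 bit 1; 23 bits remain
Read 2: bits[1:11] width=10 -> value=816 (bin 1100110000); offset now 11 = byte 1 bit 3; 13 bits remain
Read 3: bits[11:19] width=8 -> value=46 (bin 00101110); offset now 19 = byte 2 bit 3; 5 bits remain
Read 4: bits[19:23] width=4 -> value=9 (bin 1001); offset now 23 = byte 2 bit 7; 1 bits remain
Read 5: bits[23:24] width=1 -> value=0 (bin 0); offset now 24 = byte 3 bit 0; 0 bits remain

Answer: 0 816 46 9 0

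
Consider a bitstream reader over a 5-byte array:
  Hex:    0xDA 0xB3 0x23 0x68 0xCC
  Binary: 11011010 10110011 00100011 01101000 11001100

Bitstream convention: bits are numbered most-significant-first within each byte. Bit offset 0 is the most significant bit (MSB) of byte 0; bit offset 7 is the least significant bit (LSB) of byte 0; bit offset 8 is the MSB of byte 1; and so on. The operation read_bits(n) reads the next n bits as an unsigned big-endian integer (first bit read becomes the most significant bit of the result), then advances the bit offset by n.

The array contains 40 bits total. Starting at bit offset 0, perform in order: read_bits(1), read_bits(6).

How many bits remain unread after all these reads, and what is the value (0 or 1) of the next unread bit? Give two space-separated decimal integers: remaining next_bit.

Answer: 33 0

Derivation:
Read 1: bits[0:1] width=1 -> value=1 (bin 1); offset now 1 = byte 0 bit 1; 39 bits remain
Read 2: bits[1:7] width=6 -> value=45 (bin 101101); offset now 7 = byte 0 bit 7; 33 bits remain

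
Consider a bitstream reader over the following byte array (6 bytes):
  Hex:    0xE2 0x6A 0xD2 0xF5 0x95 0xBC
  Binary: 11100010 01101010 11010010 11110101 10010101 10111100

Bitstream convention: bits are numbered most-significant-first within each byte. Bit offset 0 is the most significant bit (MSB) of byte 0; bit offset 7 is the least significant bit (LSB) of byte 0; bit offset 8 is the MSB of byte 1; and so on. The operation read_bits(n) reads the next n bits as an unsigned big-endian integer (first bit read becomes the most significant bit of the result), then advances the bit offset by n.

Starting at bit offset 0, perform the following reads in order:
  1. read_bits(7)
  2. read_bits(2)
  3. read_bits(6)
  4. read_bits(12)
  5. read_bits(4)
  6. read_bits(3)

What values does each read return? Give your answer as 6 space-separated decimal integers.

Answer: 113 0 53 1687 10 6

Derivation:
Read 1: bits[0:7] width=7 -> value=113 (bin 1110001); offset now 7 = byte 0 bit 7; 41 bits remain
Read 2: bits[7:9] width=2 -> value=0 (bin 00); offset now 9 = byte 1 bit 1; 39 bits remain
Read 3: bits[9:15] width=6 -> value=53 (bin 110101); offset now 15 = byte 1 bit 7; 33 bits remain
Read 4: bits[15:27] width=12 -> value=1687 (bin 011010010111); offset now 27 = byte 3 bit 3; 21 bits remain
Read 5: bits[27:31] width=4 -> value=10 (bin 1010); offset now 31 = byte 3 bit 7; 17 bits remain
Read 6: bits[31:34] width=3 -> value=6 (bin 110); offset now 34 = byte 4 bit 2; 14 bits remain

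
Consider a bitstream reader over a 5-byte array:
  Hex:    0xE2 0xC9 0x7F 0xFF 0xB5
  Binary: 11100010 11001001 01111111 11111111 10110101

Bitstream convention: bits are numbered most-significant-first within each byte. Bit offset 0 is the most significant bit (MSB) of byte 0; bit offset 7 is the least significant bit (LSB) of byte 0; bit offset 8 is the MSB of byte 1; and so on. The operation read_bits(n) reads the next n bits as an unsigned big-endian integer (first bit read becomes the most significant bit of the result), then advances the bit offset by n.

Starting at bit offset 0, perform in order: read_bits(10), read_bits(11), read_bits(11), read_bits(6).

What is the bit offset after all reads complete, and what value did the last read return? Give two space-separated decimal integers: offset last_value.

Answer: 38 45

Derivation:
Read 1: bits[0:10] width=10 -> value=907 (bin 1110001011); offset now 10 = byte 1 bit 2; 30 bits remain
Read 2: bits[10:21] width=11 -> value=303 (bin 00100101111); offset now 21 = byte 2 bit 5; 19 bits remain
Read 3: bits[21:32] width=11 -> value=2047 (bin 11111111111); offset now 32 = byte 4 bit 0; 8 bits remain
Read 4: bits[32:38] width=6 -> value=45 (bin 101101); offset now 38 = byte 4 bit 6; 2 bits remain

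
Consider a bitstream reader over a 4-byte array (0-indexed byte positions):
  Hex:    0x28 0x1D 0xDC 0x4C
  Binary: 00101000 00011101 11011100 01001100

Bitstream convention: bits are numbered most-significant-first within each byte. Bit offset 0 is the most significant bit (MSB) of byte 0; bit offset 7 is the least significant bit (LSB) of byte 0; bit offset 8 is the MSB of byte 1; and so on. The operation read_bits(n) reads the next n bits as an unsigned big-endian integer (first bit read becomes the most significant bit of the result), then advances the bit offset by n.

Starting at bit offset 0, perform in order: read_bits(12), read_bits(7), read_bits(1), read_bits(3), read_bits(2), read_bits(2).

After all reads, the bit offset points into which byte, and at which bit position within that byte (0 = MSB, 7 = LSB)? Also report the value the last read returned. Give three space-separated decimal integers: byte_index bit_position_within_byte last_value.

Read 1: bits[0:12] width=12 -> value=641 (bin 001010000001); offset now 12 = byte 1 bit 4; 20 bits remain
Read 2: bits[12:19] width=7 -> value=110 (bin 1101110); offset now 19 = byte 2 bit 3; 13 bits remain
Read 3: bits[19:20] width=1 -> value=1 (bin 1); offset now 20 = byte 2 bit 4; 12 bits remain
Read 4: bits[20:23] width=3 -> value=6 (bin 110); offset now 23 = byte 2 bit 7; 9 bits remain
Read 5: bits[23:25] width=2 -> value=0 (bin 00); offset now 25 = byte 3 bit 1; 7 bits remain
Read 6: bits[25:27] width=2 -> value=2 (bin 10); offset now 27 = byte 3 bit 3; 5 bits remain

Answer: 3 3 2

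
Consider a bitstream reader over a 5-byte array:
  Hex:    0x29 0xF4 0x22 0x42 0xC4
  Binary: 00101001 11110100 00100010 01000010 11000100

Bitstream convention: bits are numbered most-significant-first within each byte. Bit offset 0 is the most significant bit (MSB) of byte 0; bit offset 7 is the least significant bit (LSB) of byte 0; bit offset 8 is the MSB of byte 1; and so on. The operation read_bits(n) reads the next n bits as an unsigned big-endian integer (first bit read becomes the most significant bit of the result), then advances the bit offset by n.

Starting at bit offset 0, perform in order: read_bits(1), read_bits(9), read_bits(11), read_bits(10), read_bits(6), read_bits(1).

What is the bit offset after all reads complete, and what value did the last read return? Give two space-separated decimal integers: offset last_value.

Read 1: bits[0:1] width=1 -> value=0 (bin 0); offset now 1 = byte 0 bit 1; 39 bits remain
Read 2: bits[1:10] width=9 -> value=167 (bin 010100111); offset now 10 = byte 1 bit 2; 30 bits remain
Read 3: bits[10:21] width=11 -> value=1668 (bin 11010000100); offset now 21 = byte 2 bit 5; 19 bits remain
Read 4: bits[21:31] width=10 -> value=289 (bin 0100100001); offset now 31 = byte 3 bit 7; 9 bits remain
Read 5: bits[31:37] width=6 -> value=24 (bin 011000); offset now 37 = byte 4 bit 5; 3 bits remain
Read 6: bits[37:38] width=1 -> value=1 (bin 1); offset now 38 = byte 4 bit 6; 2 bits remain

Answer: 38 1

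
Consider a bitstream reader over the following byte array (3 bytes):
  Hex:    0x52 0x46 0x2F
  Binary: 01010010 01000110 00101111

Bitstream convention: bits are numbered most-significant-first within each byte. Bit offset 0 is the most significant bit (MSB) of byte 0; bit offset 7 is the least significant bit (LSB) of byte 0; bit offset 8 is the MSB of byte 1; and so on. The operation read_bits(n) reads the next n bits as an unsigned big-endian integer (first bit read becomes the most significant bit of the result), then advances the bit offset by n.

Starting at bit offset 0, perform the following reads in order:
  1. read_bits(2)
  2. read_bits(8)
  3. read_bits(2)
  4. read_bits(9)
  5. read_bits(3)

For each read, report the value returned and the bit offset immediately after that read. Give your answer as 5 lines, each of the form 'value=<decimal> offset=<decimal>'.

Answer: value=1 offset=2
value=73 offset=10
value=0 offset=12
value=197 offset=21
value=7 offset=24

Derivation:
Read 1: bits[0:2] width=2 -> value=1 (bin 01); offset now 2 = byte 0 bit 2; 22 bits remain
Read 2: bits[2:10] width=8 -> value=73 (bin 01001001); offset now 10 = byte 1 bit 2; 14 bits remain
Read 3: bits[10:12] width=2 -> value=0 (bin 00); offset now 12 = byte 1 bit 4; 12 bits remain
Read 4: bits[12:21] width=9 -> value=197 (bin 011000101); offset now 21 = byte 2 bit 5; 3 bits remain
Read 5: bits[21:24] width=3 -> value=7 (bin 111); offset now 24 = byte 3 bit 0; 0 bits remain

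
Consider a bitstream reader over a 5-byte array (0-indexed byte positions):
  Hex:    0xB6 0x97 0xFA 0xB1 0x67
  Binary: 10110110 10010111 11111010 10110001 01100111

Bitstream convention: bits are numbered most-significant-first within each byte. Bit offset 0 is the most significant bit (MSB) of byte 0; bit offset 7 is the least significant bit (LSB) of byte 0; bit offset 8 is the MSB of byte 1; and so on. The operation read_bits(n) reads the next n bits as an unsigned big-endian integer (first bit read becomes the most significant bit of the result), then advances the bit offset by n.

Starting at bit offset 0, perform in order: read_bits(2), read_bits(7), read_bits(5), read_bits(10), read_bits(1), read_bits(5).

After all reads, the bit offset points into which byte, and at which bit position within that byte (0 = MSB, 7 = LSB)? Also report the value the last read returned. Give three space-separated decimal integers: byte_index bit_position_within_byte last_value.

Read 1: bits[0:2] width=2 -> value=2 (bin 10); offset now 2 = byte 0 bit 2; 38 bits remain
Read 2: bits[2:9] width=7 -> value=109 (bin 1101101); offset now 9 = byte 1 bit 1; 31 bits remain
Read 3: bits[9:14] width=5 -> value=5 (bin 00101); offset now 14 = byte 1 bit 6; 26 bits remain
Read 4: bits[14:24] width=10 -> value=1018 (bin 1111111010); offset now 24 = byte 3 bit 0; 16 bits remain
Read 5: bits[24:25] width=1 -> value=1 (bin 1); offset now 25 = byte 3 bit 1; 15 bits remain
Read 6: bits[25:30] width=5 -> value=12 (bin 01100); offset now 30 = byte 3 bit 6; 10 bits remain

Answer: 3 6 12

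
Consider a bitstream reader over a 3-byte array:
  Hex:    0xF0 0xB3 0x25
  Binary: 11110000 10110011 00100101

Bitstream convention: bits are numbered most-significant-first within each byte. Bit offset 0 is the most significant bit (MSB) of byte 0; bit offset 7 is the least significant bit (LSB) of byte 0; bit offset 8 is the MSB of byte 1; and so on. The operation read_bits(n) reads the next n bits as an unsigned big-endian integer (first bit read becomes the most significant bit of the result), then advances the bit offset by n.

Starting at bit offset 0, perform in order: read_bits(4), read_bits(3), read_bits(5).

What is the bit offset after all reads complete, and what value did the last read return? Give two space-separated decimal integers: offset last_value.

Read 1: bits[0:4] width=4 -> value=15 (bin 1111); offset now 4 = byte 0 bit 4; 20 bits remain
Read 2: bits[4:7] width=3 -> value=0 (bin 000); offset now 7 = byte 0 bit 7; 17 bits remain
Read 3: bits[7:12] width=5 -> value=11 (bin 01011); offset now 12 = byte 1 bit 4; 12 bits remain

Answer: 12 11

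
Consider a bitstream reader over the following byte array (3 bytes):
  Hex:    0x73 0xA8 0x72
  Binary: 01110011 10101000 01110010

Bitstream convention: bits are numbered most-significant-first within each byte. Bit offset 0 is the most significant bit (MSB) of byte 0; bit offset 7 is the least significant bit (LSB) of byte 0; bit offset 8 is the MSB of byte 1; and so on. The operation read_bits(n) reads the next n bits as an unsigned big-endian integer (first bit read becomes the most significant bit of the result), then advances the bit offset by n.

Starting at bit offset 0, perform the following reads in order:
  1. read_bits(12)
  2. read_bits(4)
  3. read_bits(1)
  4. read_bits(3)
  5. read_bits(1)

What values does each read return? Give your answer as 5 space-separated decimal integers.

Answer: 1850 8 0 7 0

Derivation:
Read 1: bits[0:12] width=12 -> value=1850 (bin 011100111010); offset now 12 = byte 1 bit 4; 12 bits remain
Read 2: bits[12:16] width=4 -> value=8 (bin 1000); offset now 16 = byte 2 bit 0; 8 bits remain
Read 3: bits[16:17] width=1 -> value=0 (bin 0); offset now 17 = byte 2 bit 1; 7 bits remain
Read 4: bits[17:20] width=3 -> value=7 (bin 111); offset now 20 = byte 2 bit 4; 4 bits remain
Read 5: bits[20:21] width=1 -> value=0 (bin 0); offset now 21 = byte 2 bit 5; 3 bits remain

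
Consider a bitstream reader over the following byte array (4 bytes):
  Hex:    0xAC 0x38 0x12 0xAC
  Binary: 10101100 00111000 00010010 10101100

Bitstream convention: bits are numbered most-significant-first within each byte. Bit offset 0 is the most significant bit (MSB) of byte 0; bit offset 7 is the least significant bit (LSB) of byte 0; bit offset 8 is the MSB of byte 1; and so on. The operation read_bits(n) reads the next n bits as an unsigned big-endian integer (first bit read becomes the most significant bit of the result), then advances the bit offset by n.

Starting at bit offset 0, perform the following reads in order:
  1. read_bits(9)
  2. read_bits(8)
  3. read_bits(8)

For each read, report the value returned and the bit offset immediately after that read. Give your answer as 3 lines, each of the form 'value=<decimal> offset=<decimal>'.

Read 1: bits[0:9] width=9 -> value=344 (bin 101011000); offset now 9 = byte 1 bit 1; 23 bits remain
Read 2: bits[9:17] width=8 -> value=112 (bin 01110000); offset now 17 = byte 2 bit 1; 15 bits remain
Read 3: bits[17:25] width=8 -> value=37 (bin 00100101); offset now 25 = byte 3 bit 1; 7 bits remain

Answer: value=344 offset=9
value=112 offset=17
value=37 offset=25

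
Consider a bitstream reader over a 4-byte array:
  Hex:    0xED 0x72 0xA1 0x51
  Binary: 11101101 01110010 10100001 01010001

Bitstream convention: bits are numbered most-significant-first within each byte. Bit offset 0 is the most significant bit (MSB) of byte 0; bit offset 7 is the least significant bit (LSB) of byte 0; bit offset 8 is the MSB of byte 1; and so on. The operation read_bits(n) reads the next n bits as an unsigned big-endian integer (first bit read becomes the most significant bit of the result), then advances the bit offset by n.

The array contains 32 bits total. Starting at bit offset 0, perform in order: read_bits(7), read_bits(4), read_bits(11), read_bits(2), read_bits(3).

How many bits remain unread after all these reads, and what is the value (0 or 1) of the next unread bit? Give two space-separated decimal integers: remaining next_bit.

Read 1: bits[0:7] width=7 -> value=118 (bin 1110110); offset now 7 = byte 0 bit 7; 25 bits remain
Read 2: bits[7:11] width=4 -> value=11 (bin 1011); offset now 11 = byte 1 bit 3; 21 bits remain
Read 3: bits[11:22] width=11 -> value=1192 (bin 10010101000); offset now 22 = byte 2 bit 6; 10 bits remain
Read 4: bits[22:24] width=2 -> value=1 (bin 01); offset now 24 = byte 3 bit 0; 8 bits remain
Read 5: bits[24:27] width=3 -> value=2 (bin 010); offset now 27 = byte 3 bit 3; 5 bits remain

Answer: 5 1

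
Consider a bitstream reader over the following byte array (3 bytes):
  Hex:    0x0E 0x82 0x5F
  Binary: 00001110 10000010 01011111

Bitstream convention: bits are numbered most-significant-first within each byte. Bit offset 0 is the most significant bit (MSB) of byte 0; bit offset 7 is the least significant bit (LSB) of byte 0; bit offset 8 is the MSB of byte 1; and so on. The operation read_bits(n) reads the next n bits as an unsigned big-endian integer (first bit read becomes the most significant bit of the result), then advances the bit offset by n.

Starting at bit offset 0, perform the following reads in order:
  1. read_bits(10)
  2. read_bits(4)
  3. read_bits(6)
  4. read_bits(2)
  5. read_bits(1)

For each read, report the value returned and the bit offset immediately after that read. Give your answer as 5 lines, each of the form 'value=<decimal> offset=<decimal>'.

Answer: value=58 offset=10
value=0 offset=14
value=37 offset=20
value=3 offset=22
value=1 offset=23

Derivation:
Read 1: bits[0:10] width=10 -> value=58 (bin 0000111010); offset now 10 = byte 1 bit 2; 14 bits remain
Read 2: bits[10:14] width=4 -> value=0 (bin 0000); offset now 14 = byte 1 bit 6; 10 bits remain
Read 3: bits[14:20] width=6 -> value=37 (bin 100101); offset now 20 = byte 2 bit 4; 4 bits remain
Read 4: bits[20:22] width=2 -> value=3 (bin 11); offset now 22 = byte 2 bit 6; 2 bits remain
Read 5: bits[22:23] width=1 -> value=1 (bin 1); offset now 23 = byte 2 bit 7; 1 bits remain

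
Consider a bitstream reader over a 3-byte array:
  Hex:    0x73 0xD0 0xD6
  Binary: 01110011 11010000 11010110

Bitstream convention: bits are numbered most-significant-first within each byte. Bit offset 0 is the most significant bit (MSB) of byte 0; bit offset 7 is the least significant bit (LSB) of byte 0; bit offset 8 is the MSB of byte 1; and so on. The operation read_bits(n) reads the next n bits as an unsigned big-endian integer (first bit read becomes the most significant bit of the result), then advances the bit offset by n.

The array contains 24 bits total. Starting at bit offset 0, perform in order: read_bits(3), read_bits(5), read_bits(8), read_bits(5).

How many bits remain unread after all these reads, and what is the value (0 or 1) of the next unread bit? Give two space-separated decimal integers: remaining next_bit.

Read 1: bits[0:3] width=3 -> value=3 (bin 011); offset now 3 = byte 0 bit 3; 21 bits remain
Read 2: bits[3:8] width=5 -> value=19 (bin 10011); offset now 8 = byte 1 bit 0; 16 bits remain
Read 3: bits[8:16] width=8 -> value=208 (bin 11010000); offset now 16 = byte 2 bit 0; 8 bits remain
Read 4: bits[16:21] width=5 -> value=26 (bin 11010); offset now 21 = byte 2 bit 5; 3 bits remain

Answer: 3 1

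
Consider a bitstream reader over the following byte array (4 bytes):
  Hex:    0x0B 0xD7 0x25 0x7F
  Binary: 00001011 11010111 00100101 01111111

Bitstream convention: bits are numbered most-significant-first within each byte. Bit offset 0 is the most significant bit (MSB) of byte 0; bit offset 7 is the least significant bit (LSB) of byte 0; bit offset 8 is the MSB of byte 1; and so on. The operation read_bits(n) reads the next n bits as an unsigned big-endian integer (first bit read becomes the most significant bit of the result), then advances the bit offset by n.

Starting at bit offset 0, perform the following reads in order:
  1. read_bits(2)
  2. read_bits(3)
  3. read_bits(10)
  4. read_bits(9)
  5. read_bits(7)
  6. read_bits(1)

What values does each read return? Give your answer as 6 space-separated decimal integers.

Read 1: bits[0:2] width=2 -> value=0 (bin 00); offset now 2 = byte 0 bit 2; 30 bits remain
Read 2: bits[2:5] width=3 -> value=1 (bin 001); offset now 5 = byte 0 bit 5; 27 bits remain
Read 3: bits[5:15] width=10 -> value=491 (bin 0111101011); offset now 15 = byte 1 bit 7; 17 bits remain
Read 4: bits[15:24] width=9 -> value=293 (bin 100100101); offset now 24 = byte 3 bit 0; 8 bits remain
Read 5: bits[24:31] width=7 -> value=63 (bin 0111111); offset now 31 = byte 3 bit 7; 1 bits remain
Read 6: bits[31:32] width=1 -> value=1 (bin 1); offset now 32 = byte 4 bit 0; 0 bits remain

Answer: 0 1 491 293 63 1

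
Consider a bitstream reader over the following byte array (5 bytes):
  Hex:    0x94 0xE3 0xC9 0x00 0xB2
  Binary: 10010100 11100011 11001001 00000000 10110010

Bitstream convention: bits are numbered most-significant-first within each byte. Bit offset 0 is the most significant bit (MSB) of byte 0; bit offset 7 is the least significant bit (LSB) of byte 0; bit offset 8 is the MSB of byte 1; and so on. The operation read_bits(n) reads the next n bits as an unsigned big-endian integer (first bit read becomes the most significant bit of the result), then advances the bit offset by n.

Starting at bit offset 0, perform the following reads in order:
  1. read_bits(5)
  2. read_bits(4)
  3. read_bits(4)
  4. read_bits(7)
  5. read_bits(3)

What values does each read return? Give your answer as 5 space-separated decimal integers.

Read 1: bits[0:5] width=5 -> value=18 (bin 10010); offset now 5 = byte 0 bit 5; 35 bits remain
Read 2: bits[5:9] width=4 -> value=9 (bin 1001); offset now 9 = byte 1 bit 1; 31 bits remain
Read 3: bits[9:13] width=4 -> value=12 (bin 1100); offset now 13 = byte 1 bit 5; 27 bits remain
Read 4: bits[13:20] width=7 -> value=60 (bin 0111100); offset now 20 = byte 2 bit 4; 20 bits remain
Read 5: bits[20:23] width=3 -> value=4 (bin 100); offset now 23 = byte 2 bit 7; 17 bits remain

Answer: 18 9 12 60 4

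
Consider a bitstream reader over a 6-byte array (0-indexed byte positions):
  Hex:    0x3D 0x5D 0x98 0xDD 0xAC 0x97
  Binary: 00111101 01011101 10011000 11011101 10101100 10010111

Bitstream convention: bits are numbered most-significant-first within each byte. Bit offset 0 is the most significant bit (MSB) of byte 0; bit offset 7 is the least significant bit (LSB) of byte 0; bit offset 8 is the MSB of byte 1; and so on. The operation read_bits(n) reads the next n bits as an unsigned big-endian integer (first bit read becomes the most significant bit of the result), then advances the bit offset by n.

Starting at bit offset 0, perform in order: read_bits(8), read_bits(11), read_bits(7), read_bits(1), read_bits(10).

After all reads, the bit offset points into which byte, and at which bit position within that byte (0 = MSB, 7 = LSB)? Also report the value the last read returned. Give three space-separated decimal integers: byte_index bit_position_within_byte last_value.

Read 1: bits[0:8] width=8 -> value=61 (bin 00111101); offset now 8 = byte 1 bit 0; 40 bits remain
Read 2: bits[8:19] width=11 -> value=748 (bin 01011101100); offset now 19 = byte 2 bit 3; 29 bits remain
Read 3: bits[19:26] width=7 -> value=99 (bin 1100011); offset now 26 = byte 3 bit 2; 22 bits remain
Read 4: bits[26:27] width=1 -> value=0 (bin 0); offset now 27 = byte 3 bit 3; 21 bits remain
Read 5: bits[27:37] width=10 -> value=949 (bin 1110110101); offset now 37 = byte 4 bit 5; 11 bits remain

Answer: 4 5 949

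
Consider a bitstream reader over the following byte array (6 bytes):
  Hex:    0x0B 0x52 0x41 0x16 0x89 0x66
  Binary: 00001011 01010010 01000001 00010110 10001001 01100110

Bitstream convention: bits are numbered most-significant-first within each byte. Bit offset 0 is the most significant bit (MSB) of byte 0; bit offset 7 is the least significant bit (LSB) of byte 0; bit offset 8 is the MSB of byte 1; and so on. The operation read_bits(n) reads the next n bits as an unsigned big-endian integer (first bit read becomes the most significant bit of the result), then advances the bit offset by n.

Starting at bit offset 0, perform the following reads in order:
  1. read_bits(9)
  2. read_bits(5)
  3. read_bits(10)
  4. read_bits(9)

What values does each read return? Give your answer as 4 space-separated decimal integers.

Answer: 22 20 577 45

Derivation:
Read 1: bits[0:9] width=9 -> value=22 (bin 000010110); offset now 9 = byte 1 bit 1; 39 bits remain
Read 2: bits[9:14] width=5 -> value=20 (bin 10100); offset now 14 = byte 1 bit 6; 34 bits remain
Read 3: bits[14:24] width=10 -> value=577 (bin 1001000001); offset now 24 = byte 3 bit 0; 24 bits remain
Read 4: bits[24:33] width=9 -> value=45 (bin 000101101); offset now 33 = byte 4 bit 1; 15 bits remain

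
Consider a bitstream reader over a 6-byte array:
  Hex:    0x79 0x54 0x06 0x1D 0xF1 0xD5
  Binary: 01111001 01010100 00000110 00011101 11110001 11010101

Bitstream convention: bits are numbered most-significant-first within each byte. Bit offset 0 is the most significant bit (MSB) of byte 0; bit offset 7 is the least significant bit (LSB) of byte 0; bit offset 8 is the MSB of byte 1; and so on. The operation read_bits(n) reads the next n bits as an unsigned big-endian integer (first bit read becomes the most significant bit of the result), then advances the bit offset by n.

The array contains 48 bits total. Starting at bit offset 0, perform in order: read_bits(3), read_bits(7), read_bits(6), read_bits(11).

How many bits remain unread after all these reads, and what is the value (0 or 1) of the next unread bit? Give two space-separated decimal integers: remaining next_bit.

Answer: 21 1

Derivation:
Read 1: bits[0:3] width=3 -> value=3 (bin 011); offset now 3 = byte 0 bit 3; 45 bits remain
Read 2: bits[3:10] width=7 -> value=101 (bin 1100101); offset now 10 = byte 1 bit 2; 38 bits remain
Read 3: bits[10:16] width=6 -> value=20 (bin 010100); offset now 16 = byte 2 bit 0; 32 bits remain
Read 4: bits[16:27] width=11 -> value=48 (bin 00000110000); offset now 27 = byte 3 bit 3; 21 bits remain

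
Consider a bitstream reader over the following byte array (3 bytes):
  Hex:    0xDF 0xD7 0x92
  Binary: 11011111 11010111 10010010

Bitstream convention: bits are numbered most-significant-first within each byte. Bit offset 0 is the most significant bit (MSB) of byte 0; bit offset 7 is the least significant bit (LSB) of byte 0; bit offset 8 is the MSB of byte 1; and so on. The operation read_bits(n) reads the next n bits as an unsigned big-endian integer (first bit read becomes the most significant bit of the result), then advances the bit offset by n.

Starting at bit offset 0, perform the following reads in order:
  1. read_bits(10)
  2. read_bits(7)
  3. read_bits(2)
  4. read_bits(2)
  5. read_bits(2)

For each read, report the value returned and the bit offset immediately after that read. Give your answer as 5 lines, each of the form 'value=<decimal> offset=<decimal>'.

Read 1: bits[0:10] width=10 -> value=895 (bin 1101111111); offset now 10 = byte 1 bit 2; 14 bits remain
Read 2: bits[10:17] width=7 -> value=47 (bin 0101111); offset now 17 = byte 2 bit 1; 7 bits remain
Read 3: bits[17:19] width=2 -> value=0 (bin 00); offset now 19 = byte 2 bit 3; 5 bits remain
Read 4: bits[19:21] width=2 -> value=2 (bin 10); offset now 21 = byte 2 bit 5; 3 bits remain
Read 5: bits[21:23] width=2 -> value=1 (bin 01); offset now 23 = byte 2 bit 7; 1 bits remain

Answer: value=895 offset=10
value=47 offset=17
value=0 offset=19
value=2 offset=21
value=1 offset=23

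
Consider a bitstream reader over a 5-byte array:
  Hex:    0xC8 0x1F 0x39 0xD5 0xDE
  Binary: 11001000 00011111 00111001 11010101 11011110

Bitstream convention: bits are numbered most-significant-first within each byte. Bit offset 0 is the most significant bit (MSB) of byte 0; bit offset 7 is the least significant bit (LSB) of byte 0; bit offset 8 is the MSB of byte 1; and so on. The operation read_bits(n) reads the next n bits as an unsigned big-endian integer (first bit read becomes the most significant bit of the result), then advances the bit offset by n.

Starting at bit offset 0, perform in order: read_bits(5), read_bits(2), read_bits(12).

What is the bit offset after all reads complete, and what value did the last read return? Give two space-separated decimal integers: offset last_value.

Read 1: bits[0:5] width=5 -> value=25 (bin 11001); offset now 5 = byte 0 bit 5; 35 bits remain
Read 2: bits[5:7] width=2 -> value=0 (bin 00); offset now 7 = byte 0 bit 7; 33 bits remain
Read 3: bits[7:19] width=12 -> value=249 (bin 000011111001); offset now 19 = byte 2 bit 3; 21 bits remain

Answer: 19 249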